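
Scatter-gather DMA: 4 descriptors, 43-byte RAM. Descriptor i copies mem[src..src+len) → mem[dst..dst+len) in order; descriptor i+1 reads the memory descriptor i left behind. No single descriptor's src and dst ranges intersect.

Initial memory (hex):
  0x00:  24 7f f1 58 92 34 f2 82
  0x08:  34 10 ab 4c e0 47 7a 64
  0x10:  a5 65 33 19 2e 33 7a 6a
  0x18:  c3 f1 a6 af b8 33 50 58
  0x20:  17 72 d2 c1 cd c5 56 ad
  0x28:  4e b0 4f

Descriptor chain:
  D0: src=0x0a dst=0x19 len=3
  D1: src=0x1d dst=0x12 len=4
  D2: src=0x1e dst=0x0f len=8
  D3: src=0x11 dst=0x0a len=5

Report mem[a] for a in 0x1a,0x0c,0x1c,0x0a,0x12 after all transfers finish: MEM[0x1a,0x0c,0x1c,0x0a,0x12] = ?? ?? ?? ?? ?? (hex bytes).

#0 dst[0x19+3] := {0xab,0x4c,0xe0}
#1 dst[0x12+4] := {0x33,0x50,0x58,0x17}
#2 dst[0x0f+8] := {0x50,0x58,0x17,0x72,0xd2,0xc1,0xcd,0xc5}
#3 dst[0x0a+5] := {0x17,0x72,0xd2,0xc1,0xcd}
query mem[0x1a]=0x4c, mem[0x0c]=0xd2, mem[0x1c]=0xb8, mem[0x0a]=0x17, mem[0x12]=0x72

MEM[0x1a,0x0c,0x1c,0x0a,0x12] = 4c d2 b8 17 72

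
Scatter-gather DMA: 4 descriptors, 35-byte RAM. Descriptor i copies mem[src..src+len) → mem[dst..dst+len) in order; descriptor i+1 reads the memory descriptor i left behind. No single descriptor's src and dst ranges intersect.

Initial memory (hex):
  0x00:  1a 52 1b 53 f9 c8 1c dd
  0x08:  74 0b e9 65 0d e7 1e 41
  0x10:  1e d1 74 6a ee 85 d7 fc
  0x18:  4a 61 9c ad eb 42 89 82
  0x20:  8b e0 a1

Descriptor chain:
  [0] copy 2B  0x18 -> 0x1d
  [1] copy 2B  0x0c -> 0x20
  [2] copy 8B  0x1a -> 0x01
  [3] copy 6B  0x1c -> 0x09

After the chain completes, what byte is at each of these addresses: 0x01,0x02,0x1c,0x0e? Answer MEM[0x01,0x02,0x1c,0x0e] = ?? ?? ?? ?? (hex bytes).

MEM[0x01,0x02,0x1c,0x0e] = 9c ad eb e7

D0: mem[0x1d..0x1e] <- [4a 61]
D1: mem[0x20..0x21] <- [0d e7]
D2: mem[0x01..0x08] <- [9c ad eb 4a 61 82 0d e7]
D3: mem[0x09..0x0e] <- [eb 4a 61 82 0d e7]
query mem[0x01]=0x9c, mem[0x02]=0xad, mem[0x1c]=0xeb, mem[0x0e]=0xe7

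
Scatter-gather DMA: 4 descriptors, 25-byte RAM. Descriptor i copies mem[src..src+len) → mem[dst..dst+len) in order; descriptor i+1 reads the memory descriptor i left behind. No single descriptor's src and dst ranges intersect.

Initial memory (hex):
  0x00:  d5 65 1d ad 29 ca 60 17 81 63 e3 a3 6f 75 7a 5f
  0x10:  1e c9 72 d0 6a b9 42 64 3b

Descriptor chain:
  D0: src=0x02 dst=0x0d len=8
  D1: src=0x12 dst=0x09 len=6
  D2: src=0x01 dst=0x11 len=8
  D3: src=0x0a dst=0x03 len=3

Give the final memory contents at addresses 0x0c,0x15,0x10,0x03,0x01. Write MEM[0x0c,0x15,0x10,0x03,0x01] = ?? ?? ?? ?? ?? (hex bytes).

MEM[0x0c,0x15,0x10,0x03,0x01] = b9 ca ca 81 65

  after D0: wrote 8B at 0x0d = 1dad29ca60178163
  after D1: wrote 6B at 0x09 = 178163b94264
  after D2: wrote 8B at 0x11 = 651dad29ca601781
  after D3: wrote 3B at 0x03 = 8163b9
query mem[0x0c]=0xb9, mem[0x15]=0xca, mem[0x10]=0xca, mem[0x03]=0x81, mem[0x01]=0x65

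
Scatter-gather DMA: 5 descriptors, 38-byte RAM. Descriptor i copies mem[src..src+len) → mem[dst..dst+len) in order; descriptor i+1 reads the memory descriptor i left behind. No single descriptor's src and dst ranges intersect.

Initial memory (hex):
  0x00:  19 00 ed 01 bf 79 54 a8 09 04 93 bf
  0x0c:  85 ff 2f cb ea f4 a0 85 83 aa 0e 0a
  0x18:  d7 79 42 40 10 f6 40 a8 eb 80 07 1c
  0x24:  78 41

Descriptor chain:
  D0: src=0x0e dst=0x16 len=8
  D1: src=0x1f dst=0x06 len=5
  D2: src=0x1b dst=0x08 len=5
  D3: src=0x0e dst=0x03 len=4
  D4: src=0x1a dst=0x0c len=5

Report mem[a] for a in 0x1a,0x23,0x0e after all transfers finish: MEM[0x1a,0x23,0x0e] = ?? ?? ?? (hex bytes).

MEM[0x1a,0x23,0x0e] = a0 1c 83

#0 dst[0x16+8] := {0x2f,0xcb,0xea,0xf4,0xa0,0x85,0x83,0xaa}
#1 dst[0x06+5] := {0xa8,0xeb,0x80,0x07,0x1c}
#2 dst[0x08+5] := {0x85,0x83,0xaa,0x40,0xa8}
#3 dst[0x03+4] := {0x2f,0xcb,0xea,0xf4}
#4 dst[0x0c+5] := {0xa0,0x85,0x83,0xaa,0x40}
query mem[0x1a]=0xa0, mem[0x23]=0x1c, mem[0x0e]=0x83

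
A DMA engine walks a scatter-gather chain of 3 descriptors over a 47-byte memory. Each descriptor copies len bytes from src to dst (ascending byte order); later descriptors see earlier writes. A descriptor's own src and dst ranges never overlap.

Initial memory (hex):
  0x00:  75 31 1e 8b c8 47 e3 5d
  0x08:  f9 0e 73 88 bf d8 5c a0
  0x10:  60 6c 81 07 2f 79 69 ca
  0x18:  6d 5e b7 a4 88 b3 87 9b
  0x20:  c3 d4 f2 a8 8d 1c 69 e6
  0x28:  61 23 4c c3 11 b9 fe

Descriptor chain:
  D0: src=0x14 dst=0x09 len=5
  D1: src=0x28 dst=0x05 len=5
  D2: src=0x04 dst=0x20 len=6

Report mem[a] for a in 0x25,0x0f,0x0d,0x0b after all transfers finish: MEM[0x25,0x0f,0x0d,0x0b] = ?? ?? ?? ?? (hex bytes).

#0 dst[0x09+5] := {0x2f,0x79,0x69,0xca,0x6d}
#1 dst[0x05+5] := {0x61,0x23,0x4c,0xc3,0x11}
#2 dst[0x20+6] := {0xc8,0x61,0x23,0x4c,0xc3,0x11}
query mem[0x25]=0x11, mem[0x0f]=0xa0, mem[0x0d]=0x6d, mem[0x0b]=0x69

MEM[0x25,0x0f,0x0d,0x0b] = 11 a0 6d 69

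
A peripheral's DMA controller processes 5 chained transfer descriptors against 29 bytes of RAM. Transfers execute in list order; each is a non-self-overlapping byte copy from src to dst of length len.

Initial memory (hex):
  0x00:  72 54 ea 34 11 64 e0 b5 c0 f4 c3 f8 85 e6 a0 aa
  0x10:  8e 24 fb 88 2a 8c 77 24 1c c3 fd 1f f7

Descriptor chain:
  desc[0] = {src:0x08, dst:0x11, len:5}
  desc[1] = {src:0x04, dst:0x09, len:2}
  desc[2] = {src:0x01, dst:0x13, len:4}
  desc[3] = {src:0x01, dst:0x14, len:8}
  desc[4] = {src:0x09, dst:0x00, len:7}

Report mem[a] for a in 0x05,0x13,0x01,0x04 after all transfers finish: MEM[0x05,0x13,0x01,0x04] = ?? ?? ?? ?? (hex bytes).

MEM[0x05,0x13,0x01,0x04] = a0 54 64 e6

[0] 0x08->0x11 len=5 : c0 f4 c3 f8 85
[1] 0x04->0x09 len=2 : 11 64
[2] 0x01->0x13 len=4 : 54 ea 34 11
[3] 0x01->0x14 len=8 : 54 ea 34 11 64 e0 b5 c0
[4] 0x09->0x00 len=7 : 11 64 f8 85 e6 a0 aa
query mem[0x05]=0xa0, mem[0x13]=0x54, mem[0x01]=0x64, mem[0x04]=0xe6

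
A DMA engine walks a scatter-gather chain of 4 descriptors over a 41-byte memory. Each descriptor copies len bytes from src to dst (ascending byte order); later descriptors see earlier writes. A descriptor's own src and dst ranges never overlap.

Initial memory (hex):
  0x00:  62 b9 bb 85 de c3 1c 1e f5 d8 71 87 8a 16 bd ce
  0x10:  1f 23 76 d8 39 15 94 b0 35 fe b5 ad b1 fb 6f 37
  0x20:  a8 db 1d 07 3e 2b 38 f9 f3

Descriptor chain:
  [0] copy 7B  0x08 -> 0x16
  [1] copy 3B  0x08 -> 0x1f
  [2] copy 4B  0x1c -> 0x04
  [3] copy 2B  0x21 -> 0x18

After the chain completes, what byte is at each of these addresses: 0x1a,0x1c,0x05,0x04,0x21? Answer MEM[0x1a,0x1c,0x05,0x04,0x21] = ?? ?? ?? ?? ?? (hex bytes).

MEM[0x1a,0x1c,0x05,0x04,0x21] = 8a bd fb bd 71

  after D0: wrote 7B at 0x16 = f5d871878a16bd
  after D1: wrote 3B at 0x1f = f5d871
  after D2: wrote 4B at 0x04 = bdfb6ff5
  after D3: wrote 2B at 0x18 = 711d
query mem[0x1a]=0x8a, mem[0x1c]=0xbd, mem[0x05]=0xfb, mem[0x04]=0xbd, mem[0x21]=0x71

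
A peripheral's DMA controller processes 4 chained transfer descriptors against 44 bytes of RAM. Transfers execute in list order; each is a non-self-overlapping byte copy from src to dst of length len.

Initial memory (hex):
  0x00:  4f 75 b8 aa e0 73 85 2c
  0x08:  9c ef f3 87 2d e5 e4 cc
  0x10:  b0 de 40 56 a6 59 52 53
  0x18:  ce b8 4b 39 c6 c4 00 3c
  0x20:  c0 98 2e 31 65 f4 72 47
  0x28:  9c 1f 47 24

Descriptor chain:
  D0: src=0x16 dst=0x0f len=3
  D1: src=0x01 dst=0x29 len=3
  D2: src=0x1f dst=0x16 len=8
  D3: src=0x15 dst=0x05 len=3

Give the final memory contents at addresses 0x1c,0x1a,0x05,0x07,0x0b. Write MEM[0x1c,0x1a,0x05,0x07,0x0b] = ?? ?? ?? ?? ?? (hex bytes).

MEM[0x1c,0x1a,0x05,0x07,0x0b] = f4 31 59 c0 87

#0 dst[0x0f+3] := {0x52,0x53,0xce}
#1 dst[0x29+3] := {0x75,0xb8,0xaa}
#2 dst[0x16+8] := {0x3c,0xc0,0x98,0x2e,0x31,0x65,0xf4,0x72}
#3 dst[0x05+3] := {0x59,0x3c,0xc0}
query mem[0x1c]=0xf4, mem[0x1a]=0x31, mem[0x05]=0x59, mem[0x07]=0xc0, mem[0x0b]=0x87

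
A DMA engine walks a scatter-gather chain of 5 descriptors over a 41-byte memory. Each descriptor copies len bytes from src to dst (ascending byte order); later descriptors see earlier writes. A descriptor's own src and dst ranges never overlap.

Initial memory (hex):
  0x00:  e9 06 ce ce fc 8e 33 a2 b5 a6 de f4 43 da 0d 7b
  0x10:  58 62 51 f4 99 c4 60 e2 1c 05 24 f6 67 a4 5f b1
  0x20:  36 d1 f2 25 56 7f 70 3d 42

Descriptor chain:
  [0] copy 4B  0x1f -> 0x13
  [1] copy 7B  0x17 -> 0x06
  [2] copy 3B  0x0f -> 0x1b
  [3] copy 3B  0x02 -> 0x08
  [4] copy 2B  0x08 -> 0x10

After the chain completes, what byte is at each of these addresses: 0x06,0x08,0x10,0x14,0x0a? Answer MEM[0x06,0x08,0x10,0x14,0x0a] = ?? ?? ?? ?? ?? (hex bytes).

[0] 0x1f->0x13 len=4 : b1 36 d1 f2
[1] 0x17->0x06 len=7 : e2 1c 05 24 f6 67 a4
[2] 0x0f->0x1b len=3 : 7b 58 62
[3] 0x02->0x08 len=3 : ce ce fc
[4] 0x08->0x10 len=2 : ce ce
query mem[0x06]=0xe2, mem[0x08]=0xce, mem[0x10]=0xce, mem[0x14]=0x36, mem[0x0a]=0xfc

MEM[0x06,0x08,0x10,0x14,0x0a] = e2 ce ce 36 fc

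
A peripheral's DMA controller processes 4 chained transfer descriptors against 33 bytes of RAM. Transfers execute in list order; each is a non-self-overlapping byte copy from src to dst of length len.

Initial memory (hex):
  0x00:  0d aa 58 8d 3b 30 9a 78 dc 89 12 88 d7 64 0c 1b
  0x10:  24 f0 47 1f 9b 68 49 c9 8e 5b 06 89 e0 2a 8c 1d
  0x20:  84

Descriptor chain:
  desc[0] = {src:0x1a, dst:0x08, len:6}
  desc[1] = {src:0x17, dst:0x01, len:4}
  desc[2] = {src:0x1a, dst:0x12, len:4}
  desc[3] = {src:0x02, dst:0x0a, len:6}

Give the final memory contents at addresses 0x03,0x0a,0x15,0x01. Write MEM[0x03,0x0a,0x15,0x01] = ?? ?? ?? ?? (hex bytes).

  after D0: wrote 6B at 0x08 = 0689e02a8c1d
  after D1: wrote 4B at 0x01 = c98e5b06
  after D2: wrote 4B at 0x12 = 0689e02a
  after D3: wrote 6B at 0x0a = 8e5b06309a78
query mem[0x03]=0x5b, mem[0x0a]=0x8e, mem[0x15]=0x2a, mem[0x01]=0xc9

MEM[0x03,0x0a,0x15,0x01] = 5b 8e 2a c9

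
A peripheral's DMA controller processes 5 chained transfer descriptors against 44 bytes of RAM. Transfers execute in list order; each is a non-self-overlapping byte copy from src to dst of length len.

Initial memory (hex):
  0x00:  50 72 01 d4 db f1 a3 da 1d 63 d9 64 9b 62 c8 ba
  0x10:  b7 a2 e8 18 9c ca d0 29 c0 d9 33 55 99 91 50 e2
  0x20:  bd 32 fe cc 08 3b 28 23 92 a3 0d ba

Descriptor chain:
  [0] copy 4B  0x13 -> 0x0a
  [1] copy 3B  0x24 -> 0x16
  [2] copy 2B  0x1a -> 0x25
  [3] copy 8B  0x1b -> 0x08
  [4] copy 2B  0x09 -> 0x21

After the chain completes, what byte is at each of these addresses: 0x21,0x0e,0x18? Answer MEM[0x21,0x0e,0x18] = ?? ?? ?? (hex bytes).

MEM[0x21,0x0e,0x18] = 99 32 28

#0 dst[0x0a+4] := {0x18,0x9c,0xca,0xd0}
#1 dst[0x16+3] := {0x08,0x3b,0x28}
#2 dst[0x25+2] := {0x33,0x55}
#3 dst[0x08+8] := {0x55,0x99,0x91,0x50,0xe2,0xbd,0x32,0xfe}
#4 dst[0x21+2] := {0x99,0x91}
query mem[0x21]=0x99, mem[0x0e]=0x32, mem[0x18]=0x28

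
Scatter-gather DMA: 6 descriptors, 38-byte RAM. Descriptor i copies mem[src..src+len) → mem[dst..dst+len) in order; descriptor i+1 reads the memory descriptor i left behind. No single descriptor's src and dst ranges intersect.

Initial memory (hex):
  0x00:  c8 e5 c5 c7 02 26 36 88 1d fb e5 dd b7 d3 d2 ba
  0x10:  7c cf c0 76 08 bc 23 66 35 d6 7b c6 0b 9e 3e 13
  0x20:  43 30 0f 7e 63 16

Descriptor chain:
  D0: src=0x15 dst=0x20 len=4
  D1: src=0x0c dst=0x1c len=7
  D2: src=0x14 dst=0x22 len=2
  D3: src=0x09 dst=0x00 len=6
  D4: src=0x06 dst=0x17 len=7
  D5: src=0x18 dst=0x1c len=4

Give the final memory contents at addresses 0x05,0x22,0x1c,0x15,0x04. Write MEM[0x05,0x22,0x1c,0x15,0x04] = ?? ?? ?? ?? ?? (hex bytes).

D0: mem[0x20..0x23] <- [bc 23 66 35]
D1: mem[0x1c..0x22] <- [b7 d3 d2 ba 7c cf c0]
D2: mem[0x22..0x23] <- [08 bc]
D3: mem[0x00..0x05] <- [fb e5 dd b7 d3 d2]
D4: mem[0x17..0x1d] <- [36 88 1d fb e5 dd b7]
D5: mem[0x1c..0x1f] <- [88 1d fb e5]
query mem[0x05]=0xd2, mem[0x22]=0x08, mem[0x1c]=0x88, mem[0x15]=0xbc, mem[0x04]=0xd3

MEM[0x05,0x22,0x1c,0x15,0x04] = d2 08 88 bc d3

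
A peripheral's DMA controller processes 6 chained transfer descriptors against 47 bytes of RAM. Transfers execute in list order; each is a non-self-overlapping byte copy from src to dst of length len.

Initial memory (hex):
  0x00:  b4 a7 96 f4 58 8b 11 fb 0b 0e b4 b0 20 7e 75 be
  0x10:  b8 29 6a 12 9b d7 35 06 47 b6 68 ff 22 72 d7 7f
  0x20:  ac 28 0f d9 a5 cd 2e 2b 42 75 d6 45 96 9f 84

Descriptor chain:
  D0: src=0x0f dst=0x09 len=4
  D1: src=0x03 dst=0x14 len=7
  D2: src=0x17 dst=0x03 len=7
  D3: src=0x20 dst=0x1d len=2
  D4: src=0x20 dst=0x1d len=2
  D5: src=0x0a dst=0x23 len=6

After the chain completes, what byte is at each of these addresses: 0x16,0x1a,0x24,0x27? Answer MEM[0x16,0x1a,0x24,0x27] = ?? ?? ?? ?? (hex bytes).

D0: mem[0x09..0x0c] <- [be b8 29 6a]
D1: mem[0x14..0x1a] <- [f4 58 8b 11 fb 0b be]
D2: mem[0x03..0x09] <- [11 fb 0b be ff 22 72]
D3: mem[0x1d..0x1e] <- [ac 28]
D4: mem[0x1d..0x1e] <- [ac 28]
D5: mem[0x23..0x28] <- [b8 29 6a 7e 75 be]
query mem[0x16]=0x8b, mem[0x1a]=0xbe, mem[0x24]=0x29, mem[0x27]=0x75

MEM[0x16,0x1a,0x24,0x27] = 8b be 29 75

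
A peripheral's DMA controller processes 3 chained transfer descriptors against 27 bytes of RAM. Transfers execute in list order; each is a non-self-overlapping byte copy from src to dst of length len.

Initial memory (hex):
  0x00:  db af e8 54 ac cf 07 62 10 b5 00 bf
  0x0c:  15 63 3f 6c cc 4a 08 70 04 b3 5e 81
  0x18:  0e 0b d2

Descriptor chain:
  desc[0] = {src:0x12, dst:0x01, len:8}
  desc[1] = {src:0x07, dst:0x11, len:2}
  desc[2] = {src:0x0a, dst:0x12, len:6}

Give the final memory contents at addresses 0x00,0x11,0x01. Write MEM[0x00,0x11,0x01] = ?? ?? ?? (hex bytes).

#0 dst[0x01+8] := {0x08,0x70,0x04,0xb3,0x5e,0x81,0x0e,0x0b}
#1 dst[0x11+2] := {0x0e,0x0b}
#2 dst[0x12+6] := {0x00,0xbf,0x15,0x63,0x3f,0x6c}
query mem[0x00]=0xdb, mem[0x11]=0x0e, mem[0x01]=0x08

MEM[0x00,0x11,0x01] = db 0e 08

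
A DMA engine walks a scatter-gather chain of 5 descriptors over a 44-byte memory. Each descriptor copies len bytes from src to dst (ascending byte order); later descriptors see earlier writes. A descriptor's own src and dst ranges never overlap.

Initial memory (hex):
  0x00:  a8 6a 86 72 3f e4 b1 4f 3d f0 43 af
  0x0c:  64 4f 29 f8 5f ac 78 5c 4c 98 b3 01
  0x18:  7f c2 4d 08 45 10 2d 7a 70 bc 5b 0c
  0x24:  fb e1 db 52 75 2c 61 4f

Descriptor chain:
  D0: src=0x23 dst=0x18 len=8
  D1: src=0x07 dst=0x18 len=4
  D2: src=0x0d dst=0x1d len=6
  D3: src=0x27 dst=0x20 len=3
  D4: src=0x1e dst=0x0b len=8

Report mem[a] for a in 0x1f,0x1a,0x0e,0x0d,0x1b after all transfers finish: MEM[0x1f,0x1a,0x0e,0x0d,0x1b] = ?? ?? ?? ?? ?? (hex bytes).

MEM[0x1f,0x1a,0x0e,0x0d,0x1b] = f8 f0 75 52 43

  after D0: wrote 8B at 0x18 = 0cfbe1db52752c61
  after D1: wrote 4B at 0x18 = 4f3df043
  after D2: wrote 6B at 0x1d = 4f29f85fac78
  after D3: wrote 3B at 0x20 = 52752c
  after D4: wrote 8B at 0x0b = 29f852752c0cfbe1
query mem[0x1f]=0xf8, mem[0x1a]=0xf0, mem[0x0e]=0x75, mem[0x0d]=0x52, mem[0x1b]=0x43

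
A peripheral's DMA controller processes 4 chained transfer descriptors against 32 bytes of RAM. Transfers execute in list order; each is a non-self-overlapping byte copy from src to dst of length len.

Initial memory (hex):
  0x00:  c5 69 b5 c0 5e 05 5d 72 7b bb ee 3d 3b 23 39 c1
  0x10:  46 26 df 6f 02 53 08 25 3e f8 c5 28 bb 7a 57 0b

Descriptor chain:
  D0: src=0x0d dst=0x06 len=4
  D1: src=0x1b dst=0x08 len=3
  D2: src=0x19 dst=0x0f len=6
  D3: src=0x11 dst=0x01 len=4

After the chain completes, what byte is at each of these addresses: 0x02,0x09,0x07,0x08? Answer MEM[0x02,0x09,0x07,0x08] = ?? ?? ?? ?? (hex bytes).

MEM[0x02,0x09,0x07,0x08] = bb bb 39 28

[0] 0x0d->0x06 len=4 : 23 39 c1 46
[1] 0x1b->0x08 len=3 : 28 bb 7a
[2] 0x19->0x0f len=6 : f8 c5 28 bb 7a 57
[3] 0x11->0x01 len=4 : 28 bb 7a 57
query mem[0x02]=0xbb, mem[0x09]=0xbb, mem[0x07]=0x39, mem[0x08]=0x28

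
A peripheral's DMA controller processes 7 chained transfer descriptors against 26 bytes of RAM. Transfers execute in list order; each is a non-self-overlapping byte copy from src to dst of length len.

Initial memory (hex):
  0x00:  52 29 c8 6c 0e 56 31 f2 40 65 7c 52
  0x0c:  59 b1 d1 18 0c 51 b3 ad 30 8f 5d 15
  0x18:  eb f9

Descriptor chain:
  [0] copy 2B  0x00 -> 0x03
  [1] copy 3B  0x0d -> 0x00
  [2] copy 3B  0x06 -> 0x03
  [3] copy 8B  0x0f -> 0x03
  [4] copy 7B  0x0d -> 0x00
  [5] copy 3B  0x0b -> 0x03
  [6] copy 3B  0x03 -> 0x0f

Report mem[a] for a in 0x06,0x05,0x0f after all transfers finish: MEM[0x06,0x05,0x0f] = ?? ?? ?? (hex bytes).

D0: mem[0x03..0x04] <- [52 29]
D1: mem[0x00..0x02] <- [b1 d1 18]
D2: mem[0x03..0x05] <- [31 f2 40]
D3: mem[0x03..0x0a] <- [18 0c 51 b3 ad 30 8f 5d]
D4: mem[0x00..0x06] <- [b1 d1 18 0c 51 b3 ad]
D5: mem[0x03..0x05] <- [52 59 b1]
D6: mem[0x0f..0x11] <- [52 59 b1]
query mem[0x06]=0xad, mem[0x05]=0xb1, mem[0x0f]=0x52

MEM[0x06,0x05,0x0f] = ad b1 52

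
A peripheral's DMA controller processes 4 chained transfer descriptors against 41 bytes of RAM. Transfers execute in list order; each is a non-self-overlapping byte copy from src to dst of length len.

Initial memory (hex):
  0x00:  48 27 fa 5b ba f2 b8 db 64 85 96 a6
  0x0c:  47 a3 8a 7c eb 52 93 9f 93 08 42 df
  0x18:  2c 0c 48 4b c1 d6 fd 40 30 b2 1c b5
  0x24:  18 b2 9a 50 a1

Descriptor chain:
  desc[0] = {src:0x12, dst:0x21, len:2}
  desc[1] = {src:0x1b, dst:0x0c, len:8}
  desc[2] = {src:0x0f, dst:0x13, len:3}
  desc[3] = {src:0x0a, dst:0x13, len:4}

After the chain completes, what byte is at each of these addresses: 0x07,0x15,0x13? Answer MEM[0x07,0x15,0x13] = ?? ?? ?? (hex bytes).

MEM[0x07,0x15,0x13] = db 4b 96

  after D0: wrote 2B at 0x21 = 939f
  after D1: wrote 8B at 0x0c = 4bc1d6fd4030939f
  after D2: wrote 3B at 0x13 = fd4030
  after D3: wrote 4B at 0x13 = 96a64bc1
query mem[0x07]=0xdb, mem[0x15]=0x4b, mem[0x13]=0x96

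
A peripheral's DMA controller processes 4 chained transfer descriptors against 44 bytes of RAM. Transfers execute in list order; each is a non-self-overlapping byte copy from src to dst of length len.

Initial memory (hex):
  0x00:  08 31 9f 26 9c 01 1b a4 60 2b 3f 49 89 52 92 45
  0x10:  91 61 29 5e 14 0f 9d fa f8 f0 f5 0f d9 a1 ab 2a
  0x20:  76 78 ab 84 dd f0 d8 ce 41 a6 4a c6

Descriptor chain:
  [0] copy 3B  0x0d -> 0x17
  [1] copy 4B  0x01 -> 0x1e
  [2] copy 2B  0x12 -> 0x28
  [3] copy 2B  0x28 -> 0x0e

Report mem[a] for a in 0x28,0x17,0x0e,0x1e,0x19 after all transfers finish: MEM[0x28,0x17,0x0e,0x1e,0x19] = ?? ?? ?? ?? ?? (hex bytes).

#0 dst[0x17+3] := {0x52,0x92,0x45}
#1 dst[0x1e+4] := {0x31,0x9f,0x26,0x9c}
#2 dst[0x28+2] := {0x29,0x5e}
#3 dst[0x0e+2] := {0x29,0x5e}
query mem[0x28]=0x29, mem[0x17]=0x52, mem[0x0e]=0x29, mem[0x1e]=0x31, mem[0x19]=0x45

MEM[0x28,0x17,0x0e,0x1e,0x19] = 29 52 29 31 45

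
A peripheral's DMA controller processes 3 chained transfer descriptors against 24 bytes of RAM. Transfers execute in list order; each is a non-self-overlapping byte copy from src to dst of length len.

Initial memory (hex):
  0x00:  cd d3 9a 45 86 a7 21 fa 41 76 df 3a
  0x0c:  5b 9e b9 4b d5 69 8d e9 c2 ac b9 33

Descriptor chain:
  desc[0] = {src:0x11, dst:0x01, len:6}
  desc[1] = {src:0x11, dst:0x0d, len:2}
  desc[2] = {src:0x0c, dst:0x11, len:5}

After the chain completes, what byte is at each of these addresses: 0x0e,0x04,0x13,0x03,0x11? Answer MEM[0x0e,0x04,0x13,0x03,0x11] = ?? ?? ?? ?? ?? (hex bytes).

MEM[0x0e,0x04,0x13,0x03,0x11] = 8d c2 8d e9 5b

D0: mem[0x01..0x06] <- [69 8d e9 c2 ac b9]
D1: mem[0x0d..0x0e] <- [69 8d]
D2: mem[0x11..0x15] <- [5b 69 8d 4b d5]
query mem[0x0e]=0x8d, mem[0x04]=0xc2, mem[0x13]=0x8d, mem[0x03]=0xe9, mem[0x11]=0x5b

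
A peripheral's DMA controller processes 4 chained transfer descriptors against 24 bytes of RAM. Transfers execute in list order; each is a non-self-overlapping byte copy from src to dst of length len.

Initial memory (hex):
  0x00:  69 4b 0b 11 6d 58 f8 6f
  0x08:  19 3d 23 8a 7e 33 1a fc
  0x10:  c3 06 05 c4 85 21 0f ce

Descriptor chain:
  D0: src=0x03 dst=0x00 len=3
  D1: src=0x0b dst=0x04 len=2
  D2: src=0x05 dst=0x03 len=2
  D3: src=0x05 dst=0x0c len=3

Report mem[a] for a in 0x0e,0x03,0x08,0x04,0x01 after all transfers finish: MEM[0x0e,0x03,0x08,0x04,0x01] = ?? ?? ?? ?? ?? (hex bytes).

MEM[0x0e,0x03,0x08,0x04,0x01] = 6f 7e 19 f8 6d

  after D0: wrote 3B at 0x00 = 116d58
  after D1: wrote 2B at 0x04 = 8a7e
  after D2: wrote 2B at 0x03 = 7ef8
  after D3: wrote 3B at 0x0c = 7ef86f
query mem[0x0e]=0x6f, mem[0x03]=0x7e, mem[0x08]=0x19, mem[0x04]=0xf8, mem[0x01]=0x6d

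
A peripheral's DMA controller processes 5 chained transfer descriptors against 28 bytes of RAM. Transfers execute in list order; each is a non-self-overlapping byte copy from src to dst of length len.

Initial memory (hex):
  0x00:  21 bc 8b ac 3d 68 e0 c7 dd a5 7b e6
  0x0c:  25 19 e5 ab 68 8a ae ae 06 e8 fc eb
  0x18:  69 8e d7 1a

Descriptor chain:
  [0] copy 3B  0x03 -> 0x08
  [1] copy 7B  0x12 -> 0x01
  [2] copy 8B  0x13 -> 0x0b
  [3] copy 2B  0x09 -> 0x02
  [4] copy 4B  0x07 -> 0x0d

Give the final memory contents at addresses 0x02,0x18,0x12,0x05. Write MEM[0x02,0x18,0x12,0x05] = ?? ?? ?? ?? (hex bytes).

MEM[0x02,0x18,0x12,0x05] = 3d 69 d7 fc

#0 dst[0x08+3] := {0xac,0x3d,0x68}
#1 dst[0x01+7] := {0xae,0xae,0x06,0xe8,0xfc,0xeb,0x69}
#2 dst[0x0b+8] := {0xae,0x06,0xe8,0xfc,0xeb,0x69,0x8e,0xd7}
#3 dst[0x02+2] := {0x3d,0x68}
#4 dst[0x0d+4] := {0x69,0xac,0x3d,0x68}
query mem[0x02]=0x3d, mem[0x18]=0x69, mem[0x12]=0xd7, mem[0x05]=0xfc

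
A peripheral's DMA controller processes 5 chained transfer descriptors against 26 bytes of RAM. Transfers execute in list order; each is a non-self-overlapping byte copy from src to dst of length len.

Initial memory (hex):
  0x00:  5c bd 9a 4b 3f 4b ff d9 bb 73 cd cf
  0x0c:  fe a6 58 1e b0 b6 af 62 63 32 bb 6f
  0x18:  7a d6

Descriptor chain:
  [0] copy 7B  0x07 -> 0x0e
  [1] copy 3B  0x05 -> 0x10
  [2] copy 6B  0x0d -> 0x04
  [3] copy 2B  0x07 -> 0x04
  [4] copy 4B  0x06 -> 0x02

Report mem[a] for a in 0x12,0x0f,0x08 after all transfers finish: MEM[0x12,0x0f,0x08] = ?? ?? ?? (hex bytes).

D0: mem[0x0e..0x14] <- [d9 bb 73 cd cf fe a6]
D1: mem[0x10..0x12] <- [4b ff d9]
D2: mem[0x04..0x09] <- [a6 d9 bb 4b ff d9]
D3: mem[0x04..0x05] <- [4b ff]
D4: mem[0x02..0x05] <- [bb 4b ff d9]
query mem[0x12]=0xd9, mem[0x0f]=0xbb, mem[0x08]=0xff

MEM[0x12,0x0f,0x08] = d9 bb ff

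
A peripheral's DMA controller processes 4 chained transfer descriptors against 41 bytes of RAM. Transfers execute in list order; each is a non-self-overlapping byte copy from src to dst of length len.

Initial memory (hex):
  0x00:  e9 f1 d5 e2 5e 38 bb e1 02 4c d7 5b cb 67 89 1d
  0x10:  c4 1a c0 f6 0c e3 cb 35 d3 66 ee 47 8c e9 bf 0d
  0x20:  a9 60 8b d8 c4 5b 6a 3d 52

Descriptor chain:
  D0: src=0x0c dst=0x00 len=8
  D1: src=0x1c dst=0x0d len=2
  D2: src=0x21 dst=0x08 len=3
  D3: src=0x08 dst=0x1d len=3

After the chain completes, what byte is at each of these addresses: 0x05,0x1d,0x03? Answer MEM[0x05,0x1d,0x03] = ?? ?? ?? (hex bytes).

#0 dst[0x00+8] := {0xcb,0x67,0x89,0x1d,0xc4,0x1a,0xc0,0xf6}
#1 dst[0x0d+2] := {0x8c,0xe9}
#2 dst[0x08+3] := {0x60,0x8b,0xd8}
#3 dst[0x1d+3] := {0x60,0x8b,0xd8}
query mem[0x05]=0x1a, mem[0x1d]=0x60, mem[0x03]=0x1d

MEM[0x05,0x1d,0x03] = 1a 60 1d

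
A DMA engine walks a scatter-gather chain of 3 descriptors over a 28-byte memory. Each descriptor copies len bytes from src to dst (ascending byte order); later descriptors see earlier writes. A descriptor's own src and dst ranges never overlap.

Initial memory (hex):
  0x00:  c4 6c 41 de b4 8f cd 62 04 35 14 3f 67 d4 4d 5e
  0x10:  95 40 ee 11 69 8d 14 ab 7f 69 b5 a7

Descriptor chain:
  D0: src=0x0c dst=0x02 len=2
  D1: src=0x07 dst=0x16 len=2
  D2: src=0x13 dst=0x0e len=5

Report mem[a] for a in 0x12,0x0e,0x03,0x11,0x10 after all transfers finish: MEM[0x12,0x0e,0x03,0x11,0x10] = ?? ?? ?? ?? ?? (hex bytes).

D0: mem[0x02..0x03] <- [67 d4]
D1: mem[0x16..0x17] <- [62 04]
D2: mem[0x0e..0x12] <- [11 69 8d 62 04]
query mem[0x12]=0x04, mem[0x0e]=0x11, mem[0x03]=0xd4, mem[0x11]=0x62, mem[0x10]=0x8d

MEM[0x12,0x0e,0x03,0x11,0x10] = 04 11 d4 62 8d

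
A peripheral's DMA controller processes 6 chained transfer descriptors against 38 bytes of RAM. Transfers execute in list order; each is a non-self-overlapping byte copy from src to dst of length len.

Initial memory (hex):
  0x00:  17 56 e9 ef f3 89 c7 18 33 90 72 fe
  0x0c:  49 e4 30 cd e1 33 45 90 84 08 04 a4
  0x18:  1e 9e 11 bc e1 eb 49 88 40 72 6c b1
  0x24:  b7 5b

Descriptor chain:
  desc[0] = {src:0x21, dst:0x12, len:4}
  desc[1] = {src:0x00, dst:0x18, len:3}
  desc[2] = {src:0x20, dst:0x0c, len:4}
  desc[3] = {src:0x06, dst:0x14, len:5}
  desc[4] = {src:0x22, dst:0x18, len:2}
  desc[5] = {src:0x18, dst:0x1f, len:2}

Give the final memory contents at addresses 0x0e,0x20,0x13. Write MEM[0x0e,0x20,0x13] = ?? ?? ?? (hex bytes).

MEM[0x0e,0x20,0x13] = 6c b1 6c

D0: mem[0x12..0x15] <- [72 6c b1 b7]
D1: mem[0x18..0x1a] <- [17 56 e9]
D2: mem[0x0c..0x0f] <- [40 72 6c b1]
D3: mem[0x14..0x18] <- [c7 18 33 90 72]
D4: mem[0x18..0x19] <- [6c b1]
D5: mem[0x1f..0x20] <- [6c b1]
query mem[0x0e]=0x6c, mem[0x20]=0xb1, mem[0x13]=0x6c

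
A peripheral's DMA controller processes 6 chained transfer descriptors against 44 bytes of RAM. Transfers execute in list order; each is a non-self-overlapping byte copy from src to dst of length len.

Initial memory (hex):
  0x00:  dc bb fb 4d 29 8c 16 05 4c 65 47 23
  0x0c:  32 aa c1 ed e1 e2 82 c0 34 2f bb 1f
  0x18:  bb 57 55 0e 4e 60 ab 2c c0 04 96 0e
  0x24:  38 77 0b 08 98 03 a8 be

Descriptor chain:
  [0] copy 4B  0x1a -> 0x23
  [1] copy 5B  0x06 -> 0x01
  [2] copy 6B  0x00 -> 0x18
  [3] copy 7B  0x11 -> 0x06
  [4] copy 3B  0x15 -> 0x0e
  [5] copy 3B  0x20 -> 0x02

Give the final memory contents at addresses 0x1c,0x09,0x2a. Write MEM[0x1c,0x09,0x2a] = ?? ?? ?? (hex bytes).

MEM[0x1c,0x09,0x2a] = 65 34 a8

D0: mem[0x23..0x26] <- [55 0e 4e 60]
D1: mem[0x01..0x05] <- [16 05 4c 65 47]
D2: mem[0x18..0x1d] <- [dc 16 05 4c 65 47]
D3: mem[0x06..0x0c] <- [e2 82 c0 34 2f bb 1f]
D4: mem[0x0e..0x10] <- [2f bb 1f]
D5: mem[0x02..0x04] <- [c0 04 96]
query mem[0x1c]=0x65, mem[0x09]=0x34, mem[0x2a]=0xa8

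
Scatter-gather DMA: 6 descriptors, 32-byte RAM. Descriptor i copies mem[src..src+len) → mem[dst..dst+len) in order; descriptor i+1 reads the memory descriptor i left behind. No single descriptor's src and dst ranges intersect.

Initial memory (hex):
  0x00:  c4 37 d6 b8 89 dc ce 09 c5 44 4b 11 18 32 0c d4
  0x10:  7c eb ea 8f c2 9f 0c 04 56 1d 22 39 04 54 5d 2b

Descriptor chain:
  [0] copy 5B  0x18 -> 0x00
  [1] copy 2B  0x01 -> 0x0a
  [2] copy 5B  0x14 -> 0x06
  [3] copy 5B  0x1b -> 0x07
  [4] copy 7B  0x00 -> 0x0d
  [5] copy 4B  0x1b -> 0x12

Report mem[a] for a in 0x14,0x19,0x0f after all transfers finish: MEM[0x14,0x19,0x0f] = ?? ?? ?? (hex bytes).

D0: mem[0x00..0x04] <- [56 1d 22 39 04]
D1: mem[0x0a..0x0b] <- [1d 22]
D2: mem[0x06..0x0a] <- [c2 9f 0c 04 56]
D3: mem[0x07..0x0b] <- [39 04 54 5d 2b]
D4: mem[0x0d..0x13] <- [56 1d 22 39 04 dc c2]
D5: mem[0x12..0x15] <- [39 04 54 5d]
query mem[0x14]=0x54, mem[0x19]=0x1d, mem[0x0f]=0x22

MEM[0x14,0x19,0x0f] = 54 1d 22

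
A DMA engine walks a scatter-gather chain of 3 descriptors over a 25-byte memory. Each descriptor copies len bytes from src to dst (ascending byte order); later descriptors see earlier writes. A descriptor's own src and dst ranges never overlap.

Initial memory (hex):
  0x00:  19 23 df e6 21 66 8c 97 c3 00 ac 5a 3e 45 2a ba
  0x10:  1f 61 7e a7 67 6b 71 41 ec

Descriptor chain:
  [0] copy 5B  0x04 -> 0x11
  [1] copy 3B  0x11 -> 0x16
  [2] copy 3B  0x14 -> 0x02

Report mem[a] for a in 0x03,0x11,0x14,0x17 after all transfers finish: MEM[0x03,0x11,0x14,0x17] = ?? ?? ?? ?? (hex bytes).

  after D0: wrote 5B at 0x11 = 21668c97c3
  after D1: wrote 3B at 0x16 = 21668c
  after D2: wrote 3B at 0x02 = 97c321
query mem[0x03]=0xc3, mem[0x11]=0x21, mem[0x14]=0x97, mem[0x17]=0x66

MEM[0x03,0x11,0x14,0x17] = c3 21 97 66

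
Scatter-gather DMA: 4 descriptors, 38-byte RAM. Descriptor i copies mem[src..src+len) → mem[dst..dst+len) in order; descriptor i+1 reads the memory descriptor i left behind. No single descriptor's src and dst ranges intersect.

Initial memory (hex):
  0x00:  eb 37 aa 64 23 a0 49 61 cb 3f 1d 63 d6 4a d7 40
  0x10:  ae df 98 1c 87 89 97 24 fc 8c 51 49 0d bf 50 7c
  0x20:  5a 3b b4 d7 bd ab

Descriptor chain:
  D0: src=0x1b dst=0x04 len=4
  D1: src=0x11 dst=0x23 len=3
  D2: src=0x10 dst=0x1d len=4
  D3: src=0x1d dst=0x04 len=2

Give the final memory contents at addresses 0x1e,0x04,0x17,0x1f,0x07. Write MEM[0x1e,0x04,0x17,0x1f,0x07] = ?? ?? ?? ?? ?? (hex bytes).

#0 dst[0x04+4] := {0x49,0x0d,0xbf,0x50}
#1 dst[0x23+3] := {0xdf,0x98,0x1c}
#2 dst[0x1d+4] := {0xae,0xdf,0x98,0x1c}
#3 dst[0x04+2] := {0xae,0xdf}
query mem[0x1e]=0xdf, mem[0x04]=0xae, mem[0x17]=0x24, mem[0x1f]=0x98, mem[0x07]=0x50

MEM[0x1e,0x04,0x17,0x1f,0x07] = df ae 24 98 50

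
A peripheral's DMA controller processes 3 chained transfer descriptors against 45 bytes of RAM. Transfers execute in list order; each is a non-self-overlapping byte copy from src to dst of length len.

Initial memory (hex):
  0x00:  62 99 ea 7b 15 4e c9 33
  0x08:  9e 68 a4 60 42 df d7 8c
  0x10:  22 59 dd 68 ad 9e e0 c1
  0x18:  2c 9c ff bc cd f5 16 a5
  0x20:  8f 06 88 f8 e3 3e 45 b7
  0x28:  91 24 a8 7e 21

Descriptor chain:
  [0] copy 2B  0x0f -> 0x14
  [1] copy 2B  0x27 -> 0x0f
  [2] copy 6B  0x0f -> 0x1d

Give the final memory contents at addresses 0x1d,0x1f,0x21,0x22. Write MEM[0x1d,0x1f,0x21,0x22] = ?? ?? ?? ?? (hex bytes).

D0: mem[0x14..0x15] <- [8c 22]
D1: mem[0x0f..0x10] <- [b7 91]
D2: mem[0x1d..0x22] <- [b7 91 59 dd 68 8c]
query mem[0x1d]=0xb7, mem[0x1f]=0x59, mem[0x21]=0x68, mem[0x22]=0x8c

MEM[0x1d,0x1f,0x21,0x22] = b7 59 68 8c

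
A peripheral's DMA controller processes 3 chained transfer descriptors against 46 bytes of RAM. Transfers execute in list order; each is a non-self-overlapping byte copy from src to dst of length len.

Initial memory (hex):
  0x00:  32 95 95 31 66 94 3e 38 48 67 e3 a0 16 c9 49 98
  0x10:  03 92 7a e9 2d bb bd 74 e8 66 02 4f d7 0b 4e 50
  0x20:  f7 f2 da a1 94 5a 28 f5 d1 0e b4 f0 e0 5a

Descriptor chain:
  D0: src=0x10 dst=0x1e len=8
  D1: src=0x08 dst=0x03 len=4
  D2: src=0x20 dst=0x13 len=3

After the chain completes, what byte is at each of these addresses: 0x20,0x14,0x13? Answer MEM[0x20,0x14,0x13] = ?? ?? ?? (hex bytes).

D0: mem[0x1e..0x25] <- [03 92 7a e9 2d bb bd 74]
D1: mem[0x03..0x06] <- [48 67 e3 a0]
D2: mem[0x13..0x15] <- [7a e9 2d]
query mem[0x20]=0x7a, mem[0x14]=0xe9, mem[0x13]=0x7a

MEM[0x20,0x14,0x13] = 7a e9 7a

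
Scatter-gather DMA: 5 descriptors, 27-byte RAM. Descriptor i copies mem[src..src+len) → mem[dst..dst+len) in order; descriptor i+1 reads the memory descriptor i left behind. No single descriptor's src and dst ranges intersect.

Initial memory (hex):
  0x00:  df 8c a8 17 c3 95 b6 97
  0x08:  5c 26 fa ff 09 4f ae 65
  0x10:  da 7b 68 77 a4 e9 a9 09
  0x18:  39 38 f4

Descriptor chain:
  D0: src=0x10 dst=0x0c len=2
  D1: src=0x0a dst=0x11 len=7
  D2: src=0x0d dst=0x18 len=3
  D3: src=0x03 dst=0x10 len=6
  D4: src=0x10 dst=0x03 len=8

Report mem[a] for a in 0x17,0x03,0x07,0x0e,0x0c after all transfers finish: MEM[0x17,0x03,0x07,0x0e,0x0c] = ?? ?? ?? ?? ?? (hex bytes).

D0: mem[0x0c..0x0d] <- [da 7b]
D1: mem[0x11..0x17] <- [fa ff da 7b ae 65 da]
D2: mem[0x18..0x1a] <- [7b ae 65]
D3: mem[0x10..0x15] <- [17 c3 95 b6 97 5c]
D4: mem[0x03..0x0a] <- [17 c3 95 b6 97 5c 65 da]
query mem[0x17]=0xda, mem[0x03]=0x17, mem[0x07]=0x97, mem[0x0e]=0xae, mem[0x0c]=0xda

MEM[0x17,0x03,0x07,0x0e,0x0c] = da 17 97 ae da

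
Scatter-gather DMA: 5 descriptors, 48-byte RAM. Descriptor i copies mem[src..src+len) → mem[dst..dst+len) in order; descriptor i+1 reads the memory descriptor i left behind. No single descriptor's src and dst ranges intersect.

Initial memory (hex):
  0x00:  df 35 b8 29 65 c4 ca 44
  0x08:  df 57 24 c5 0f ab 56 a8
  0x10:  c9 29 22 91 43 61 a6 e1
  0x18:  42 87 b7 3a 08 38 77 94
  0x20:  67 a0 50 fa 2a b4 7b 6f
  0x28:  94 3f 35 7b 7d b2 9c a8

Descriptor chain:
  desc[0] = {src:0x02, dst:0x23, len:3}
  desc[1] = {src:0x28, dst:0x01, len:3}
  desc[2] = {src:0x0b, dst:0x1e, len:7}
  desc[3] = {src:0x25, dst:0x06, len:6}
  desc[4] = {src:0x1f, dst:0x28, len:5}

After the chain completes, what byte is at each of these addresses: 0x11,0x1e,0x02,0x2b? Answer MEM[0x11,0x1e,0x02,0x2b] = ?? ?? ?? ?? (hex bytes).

D0: mem[0x23..0x25] <- [b8 29 65]
D1: mem[0x01..0x03] <- [94 3f 35]
D2: mem[0x1e..0x24] <- [c5 0f ab 56 a8 c9 29]
D3: mem[0x06..0x0b] <- [65 7b 6f 94 3f 35]
D4: mem[0x28..0x2c] <- [0f ab 56 a8 c9]
query mem[0x11]=0x29, mem[0x1e]=0xc5, mem[0x02]=0x3f, mem[0x2b]=0xa8

MEM[0x11,0x1e,0x02,0x2b] = 29 c5 3f a8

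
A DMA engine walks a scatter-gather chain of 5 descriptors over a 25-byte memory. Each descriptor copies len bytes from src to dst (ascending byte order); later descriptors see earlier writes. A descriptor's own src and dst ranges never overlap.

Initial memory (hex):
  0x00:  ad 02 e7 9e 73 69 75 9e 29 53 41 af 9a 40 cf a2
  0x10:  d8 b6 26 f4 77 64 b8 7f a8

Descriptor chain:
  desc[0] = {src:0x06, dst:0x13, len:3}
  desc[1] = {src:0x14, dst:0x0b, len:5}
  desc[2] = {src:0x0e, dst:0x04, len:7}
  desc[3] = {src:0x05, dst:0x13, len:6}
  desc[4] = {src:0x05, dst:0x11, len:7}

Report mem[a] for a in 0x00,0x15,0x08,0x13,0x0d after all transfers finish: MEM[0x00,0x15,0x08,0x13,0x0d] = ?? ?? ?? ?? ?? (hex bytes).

MEM[0x00,0x15,0x08,0x13,0x0d] = ad 75 26 b6 b8

#0 dst[0x13+3] := {0x75,0x9e,0x29}
#1 dst[0x0b+5] := {0x9e,0x29,0xb8,0x7f,0xa8}
#2 dst[0x04+7] := {0x7f,0xa8,0xd8,0xb6,0x26,0x75,0x9e}
#3 dst[0x13+6] := {0xa8,0xd8,0xb6,0x26,0x75,0x9e}
#4 dst[0x11+7] := {0xa8,0xd8,0xb6,0x26,0x75,0x9e,0x9e}
query mem[0x00]=0xad, mem[0x15]=0x75, mem[0x08]=0x26, mem[0x13]=0xb6, mem[0x0d]=0xb8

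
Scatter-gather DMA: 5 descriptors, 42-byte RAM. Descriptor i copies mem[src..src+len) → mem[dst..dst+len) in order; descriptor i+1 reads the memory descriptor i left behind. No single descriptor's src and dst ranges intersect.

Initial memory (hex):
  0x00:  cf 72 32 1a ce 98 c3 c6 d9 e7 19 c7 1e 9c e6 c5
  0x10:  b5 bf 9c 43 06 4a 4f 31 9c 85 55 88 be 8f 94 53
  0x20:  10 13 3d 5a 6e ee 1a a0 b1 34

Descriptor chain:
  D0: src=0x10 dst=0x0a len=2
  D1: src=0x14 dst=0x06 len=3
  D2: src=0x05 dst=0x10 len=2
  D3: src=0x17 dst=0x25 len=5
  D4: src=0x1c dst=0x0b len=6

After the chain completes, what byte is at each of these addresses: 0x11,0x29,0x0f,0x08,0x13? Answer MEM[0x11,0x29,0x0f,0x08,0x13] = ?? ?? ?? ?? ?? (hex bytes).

  after D0: wrote 2B at 0x0a = b5bf
  after D1: wrote 3B at 0x06 = 064a4f
  after D2: wrote 2B at 0x10 = 9806
  after D3: wrote 5B at 0x25 = 319c855588
  after D4: wrote 6B at 0x0b = be8f94531013
query mem[0x11]=0x06, mem[0x29]=0x88, mem[0x0f]=0x10, mem[0x08]=0x4f, mem[0x13]=0x43

MEM[0x11,0x29,0x0f,0x08,0x13] = 06 88 10 4f 43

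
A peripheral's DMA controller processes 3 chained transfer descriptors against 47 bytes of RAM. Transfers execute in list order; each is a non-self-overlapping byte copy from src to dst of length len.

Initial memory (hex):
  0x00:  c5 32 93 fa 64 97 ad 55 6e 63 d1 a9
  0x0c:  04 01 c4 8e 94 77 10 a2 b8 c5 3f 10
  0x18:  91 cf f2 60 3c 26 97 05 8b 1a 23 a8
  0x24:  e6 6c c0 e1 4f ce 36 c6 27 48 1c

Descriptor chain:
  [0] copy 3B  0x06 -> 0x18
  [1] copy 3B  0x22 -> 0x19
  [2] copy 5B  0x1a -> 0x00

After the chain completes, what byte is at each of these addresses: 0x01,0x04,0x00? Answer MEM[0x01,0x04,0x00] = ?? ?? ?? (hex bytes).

D0: mem[0x18..0x1a] <- [ad 55 6e]
D1: mem[0x19..0x1b] <- [23 a8 e6]
D2: mem[0x00..0x04] <- [a8 e6 3c 26 97]
query mem[0x01]=0xe6, mem[0x04]=0x97, mem[0x00]=0xa8

MEM[0x01,0x04,0x00] = e6 97 a8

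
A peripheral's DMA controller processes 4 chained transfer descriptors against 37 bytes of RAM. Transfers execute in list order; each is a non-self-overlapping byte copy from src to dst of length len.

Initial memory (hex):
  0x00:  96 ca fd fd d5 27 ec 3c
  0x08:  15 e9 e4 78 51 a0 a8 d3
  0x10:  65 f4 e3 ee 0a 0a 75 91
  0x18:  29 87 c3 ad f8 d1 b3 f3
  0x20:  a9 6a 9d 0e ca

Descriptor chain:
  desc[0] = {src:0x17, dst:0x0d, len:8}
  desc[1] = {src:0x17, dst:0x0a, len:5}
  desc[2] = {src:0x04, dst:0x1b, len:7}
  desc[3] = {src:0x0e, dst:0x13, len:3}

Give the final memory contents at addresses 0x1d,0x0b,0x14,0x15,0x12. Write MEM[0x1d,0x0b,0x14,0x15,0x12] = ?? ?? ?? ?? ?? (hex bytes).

MEM[0x1d,0x0b,0x14,0x15,0x12] = ec 29 87 c3 f8

D0: mem[0x0d..0x14] <- [91 29 87 c3 ad f8 d1 b3]
D1: mem[0x0a..0x0e] <- [91 29 87 c3 ad]
D2: mem[0x1b..0x21] <- [d5 27 ec 3c 15 e9 91]
D3: mem[0x13..0x15] <- [ad 87 c3]
query mem[0x1d]=0xec, mem[0x0b]=0x29, mem[0x14]=0x87, mem[0x15]=0xc3, mem[0x12]=0xf8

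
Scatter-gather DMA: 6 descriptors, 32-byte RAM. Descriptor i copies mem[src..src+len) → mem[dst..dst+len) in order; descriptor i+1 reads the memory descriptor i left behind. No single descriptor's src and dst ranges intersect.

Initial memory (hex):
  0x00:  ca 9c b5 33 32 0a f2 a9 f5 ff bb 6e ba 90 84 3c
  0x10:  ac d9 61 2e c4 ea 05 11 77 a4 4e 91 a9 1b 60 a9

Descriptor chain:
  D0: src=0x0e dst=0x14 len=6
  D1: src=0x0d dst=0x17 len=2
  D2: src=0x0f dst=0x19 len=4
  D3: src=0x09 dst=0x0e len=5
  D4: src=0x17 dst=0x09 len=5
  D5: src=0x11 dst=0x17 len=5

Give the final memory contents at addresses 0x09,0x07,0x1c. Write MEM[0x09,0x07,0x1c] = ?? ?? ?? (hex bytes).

MEM[0x09,0x07,0x1c] = 90 a9 61

  after D0: wrote 6B at 0x14 = 843cacd9612e
  after D1: wrote 2B at 0x17 = 9084
  after D2: wrote 4B at 0x19 = 3cacd961
  after D3: wrote 5B at 0x0e = ffbb6eba90
  after D4: wrote 5B at 0x09 = 90843cacd9
  after D5: wrote 5B at 0x17 = ba902e843c
query mem[0x09]=0x90, mem[0x07]=0xa9, mem[0x1c]=0x61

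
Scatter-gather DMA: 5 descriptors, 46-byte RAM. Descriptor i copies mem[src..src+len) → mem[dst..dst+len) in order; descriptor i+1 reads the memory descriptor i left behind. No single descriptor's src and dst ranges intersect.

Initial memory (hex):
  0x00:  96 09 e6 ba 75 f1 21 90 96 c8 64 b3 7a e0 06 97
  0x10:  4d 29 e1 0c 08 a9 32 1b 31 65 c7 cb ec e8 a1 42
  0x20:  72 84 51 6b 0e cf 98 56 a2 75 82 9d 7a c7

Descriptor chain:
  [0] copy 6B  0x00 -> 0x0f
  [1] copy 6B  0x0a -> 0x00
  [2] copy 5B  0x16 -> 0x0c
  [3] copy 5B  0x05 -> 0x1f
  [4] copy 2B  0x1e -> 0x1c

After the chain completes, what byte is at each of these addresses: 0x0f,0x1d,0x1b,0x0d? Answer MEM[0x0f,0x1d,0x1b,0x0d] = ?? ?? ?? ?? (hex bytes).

#0 dst[0x0f+6] := {0x96,0x09,0xe6,0xba,0x75,0xf1}
#1 dst[0x00+6] := {0x64,0xb3,0x7a,0xe0,0x06,0x96}
#2 dst[0x0c+5] := {0x32,0x1b,0x31,0x65,0xc7}
#3 dst[0x1f+5] := {0x96,0x21,0x90,0x96,0xc8}
#4 dst[0x1c+2] := {0xa1,0x96}
query mem[0x0f]=0x65, mem[0x1d]=0x96, mem[0x1b]=0xcb, mem[0x0d]=0x1b

MEM[0x0f,0x1d,0x1b,0x0d] = 65 96 cb 1b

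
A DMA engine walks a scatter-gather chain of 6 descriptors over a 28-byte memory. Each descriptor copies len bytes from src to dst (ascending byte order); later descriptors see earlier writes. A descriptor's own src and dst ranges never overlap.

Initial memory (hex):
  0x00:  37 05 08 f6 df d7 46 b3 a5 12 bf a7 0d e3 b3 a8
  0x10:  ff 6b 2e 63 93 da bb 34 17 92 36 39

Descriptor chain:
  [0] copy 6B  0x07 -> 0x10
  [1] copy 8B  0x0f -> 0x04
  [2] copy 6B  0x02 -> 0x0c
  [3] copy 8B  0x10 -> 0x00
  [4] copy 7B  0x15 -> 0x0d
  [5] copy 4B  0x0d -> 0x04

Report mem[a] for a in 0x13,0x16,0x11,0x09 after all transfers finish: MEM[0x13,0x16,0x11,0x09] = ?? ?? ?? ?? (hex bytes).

MEM[0x13,0x16,0x11,0x09] = 39 bb 92 a7

[0] 0x07->0x10 len=6 : b3 a5 12 bf a7 0d
[1] 0x0f->0x04 len=8 : a8 b3 a5 12 bf a7 0d bb
[2] 0x02->0x0c len=6 : 08 f6 a8 b3 a5 12
[3] 0x10->0x00 len=8 : a5 12 12 bf a7 0d bb 34
[4] 0x15->0x0d len=7 : 0d bb 34 17 92 36 39
[5] 0x0d->0x04 len=4 : 0d bb 34 17
query mem[0x13]=0x39, mem[0x16]=0xbb, mem[0x11]=0x92, mem[0x09]=0xa7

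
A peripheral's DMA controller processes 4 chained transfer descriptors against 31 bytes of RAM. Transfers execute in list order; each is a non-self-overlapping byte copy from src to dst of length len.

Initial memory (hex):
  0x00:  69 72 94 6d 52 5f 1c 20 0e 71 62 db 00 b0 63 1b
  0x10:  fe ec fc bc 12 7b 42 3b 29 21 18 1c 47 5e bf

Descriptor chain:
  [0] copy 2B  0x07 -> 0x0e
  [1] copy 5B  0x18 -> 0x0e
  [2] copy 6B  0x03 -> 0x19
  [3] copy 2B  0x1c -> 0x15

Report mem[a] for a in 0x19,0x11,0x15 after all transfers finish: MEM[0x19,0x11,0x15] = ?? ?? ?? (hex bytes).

MEM[0x19,0x11,0x15] = 6d 1c 1c

  after D0: wrote 2B at 0x0e = 200e
  after D1: wrote 5B at 0x0e = 2921181c47
  after D2: wrote 6B at 0x19 = 6d525f1c200e
  after D3: wrote 2B at 0x15 = 1c20
query mem[0x19]=0x6d, mem[0x11]=0x1c, mem[0x15]=0x1c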